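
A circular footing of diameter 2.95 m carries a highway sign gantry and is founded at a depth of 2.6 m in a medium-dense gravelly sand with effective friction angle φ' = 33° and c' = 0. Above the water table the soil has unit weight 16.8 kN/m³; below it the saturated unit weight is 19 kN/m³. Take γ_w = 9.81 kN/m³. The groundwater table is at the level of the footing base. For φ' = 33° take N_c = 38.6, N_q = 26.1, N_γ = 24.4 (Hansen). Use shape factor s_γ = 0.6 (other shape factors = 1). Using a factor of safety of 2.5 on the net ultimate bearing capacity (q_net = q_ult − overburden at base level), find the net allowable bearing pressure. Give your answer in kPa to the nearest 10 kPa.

q_all(net) ≈ 520 kPa

Effective surcharge at the founding depth q = γ·D_f = 16.8 × 2.6 = 43.68 kPa.
The water table coincides with the base, so in the self-weight term γ → γ' = 9.19 kN/m³.
q_ult = q·N_q + 0.5·γ·B·N_γ·s_γ
     = 43.68 × 26.1 + 0.5 × 9.19 × 2.95 × 24.4 × 0.6
     = 1140 + 198.45 = 1338.5 kPa.
q_net = 1338.5 − 43.68 = 1294.8 kPa.
q_all(net) = 1294.8 / 2.5 = 517.93 kPa.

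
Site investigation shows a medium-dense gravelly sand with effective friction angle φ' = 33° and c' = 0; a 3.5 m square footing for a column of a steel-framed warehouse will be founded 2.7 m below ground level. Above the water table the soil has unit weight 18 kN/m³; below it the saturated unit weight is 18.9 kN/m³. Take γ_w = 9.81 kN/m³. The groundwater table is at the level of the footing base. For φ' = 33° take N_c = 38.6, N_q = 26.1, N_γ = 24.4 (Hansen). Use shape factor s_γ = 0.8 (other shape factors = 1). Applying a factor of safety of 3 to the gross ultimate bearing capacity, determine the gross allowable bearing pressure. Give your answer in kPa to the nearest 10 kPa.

q_all ≈ 530 kPa

Effective surcharge at the founding depth q = γ·D_f = 18 × 2.7 = 48.6 kPa.
The water table coincides with the base, so in the self-weight term γ → γ' = 9.09 kN/m³.
q_ult = q·N_q + 0.5·γ·B·N_γ·s_γ
     = 48.6 × 26.1 + 0.5 × 9.09 × 3.5 × 24.4 × 0.8
     = 1268.5 + 310.51 = 1579 kPa.
q_all = q_ult / FS = 1579 / 3 = 526.32 kPa.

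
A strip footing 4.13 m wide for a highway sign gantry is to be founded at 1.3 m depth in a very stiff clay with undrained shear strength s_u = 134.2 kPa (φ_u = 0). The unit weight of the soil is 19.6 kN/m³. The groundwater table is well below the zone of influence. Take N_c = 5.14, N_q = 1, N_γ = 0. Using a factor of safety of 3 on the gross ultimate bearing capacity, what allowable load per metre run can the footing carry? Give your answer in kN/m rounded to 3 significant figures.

Overburden at base level: q = 19.6 × 1.3 = 25.48 kPa.
Cohesion term c·N_c = 134.2 × 5.14 = 689.79 kPa; surcharge term q·N_q = 25.48 × 1 = 25.48 kPa.
q_ult = 689.79 + 25.48 = 715.27 kPa.
Gross allowable pressure q_all = 715.27 / 3 = 238.42 kPa.
Allowable wall load = q_all × B = 238.42 × 4.13 = 984.69 kN per metre run.

≈ 985 kN/m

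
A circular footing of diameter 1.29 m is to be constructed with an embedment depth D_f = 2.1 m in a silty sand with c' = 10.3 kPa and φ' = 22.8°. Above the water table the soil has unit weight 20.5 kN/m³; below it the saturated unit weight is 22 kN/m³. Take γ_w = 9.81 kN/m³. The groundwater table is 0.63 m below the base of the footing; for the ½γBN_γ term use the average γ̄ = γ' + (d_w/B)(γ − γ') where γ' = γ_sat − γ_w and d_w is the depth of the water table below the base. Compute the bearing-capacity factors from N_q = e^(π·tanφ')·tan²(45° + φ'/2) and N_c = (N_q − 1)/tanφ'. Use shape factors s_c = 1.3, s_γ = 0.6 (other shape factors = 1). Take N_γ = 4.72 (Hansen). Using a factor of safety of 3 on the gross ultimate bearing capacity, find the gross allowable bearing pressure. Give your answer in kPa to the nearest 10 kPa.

N_q = e^(π·tan22.8°)·tan²(56.4°) = 8.49; N_c = (N_q − 1)/tanφ' = 17.81.
Overburden at base level: q = 20.5 × 2.1 = 43.05 kPa.
The water table is 0.63 m below the base (< B = 1.29 m), so the ½γBN_γ term uses γ̄ = γ' + (d_w/B)(γ − γ') = 12.19 + (0.63/1.29)(20.5 − 12.19) = 16.248 kN/m³.
Cohesion term c·N_c·s_c = 10.3 × 17.807 × 1.3 = 238.44 kPa; surcharge term q·N_q = 43.05 × 8.4854 = 365.3 kPa; self-weight term 0.5·γ·B·N_γ·s_γ = 0.5 × 16.248 × 1.29 × 4.72 × 0.6 = 29.68 kPa.
q_ult = 238.44 + 365.3 + 29.68 = 633.42 kPa.
q_all = 633.42 / 3 = 211.14 kPa.

q_all ≈ 210 kPa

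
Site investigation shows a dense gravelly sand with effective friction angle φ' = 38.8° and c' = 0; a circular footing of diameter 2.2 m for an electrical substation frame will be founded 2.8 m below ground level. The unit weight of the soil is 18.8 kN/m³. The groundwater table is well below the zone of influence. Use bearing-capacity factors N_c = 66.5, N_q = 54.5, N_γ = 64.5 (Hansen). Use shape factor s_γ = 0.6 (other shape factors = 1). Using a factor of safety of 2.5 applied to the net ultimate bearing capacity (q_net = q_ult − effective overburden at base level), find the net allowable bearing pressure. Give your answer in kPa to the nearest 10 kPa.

q = γ·D_f = 18.8 × 2.8 = 52.64 kPa.
q·N_q = 52.64 × 54.5 = 2868.9 kPa
0.5·γ·B·N_γ·s_γ = 0.5 × 18.8 × 2.2 × 64.5 × 0.6 = 800.32 kPa
q_ult = 2868.9 + 800.32 = 3669.2 kPa.
Net ultimate: q_net = 3669.2 − 52.64 = 3616.6 kPa.
q_all(net) = 3616.6 / 2.5 = 1446.6 kPa.

q_all(net) ≈ 1450 kPa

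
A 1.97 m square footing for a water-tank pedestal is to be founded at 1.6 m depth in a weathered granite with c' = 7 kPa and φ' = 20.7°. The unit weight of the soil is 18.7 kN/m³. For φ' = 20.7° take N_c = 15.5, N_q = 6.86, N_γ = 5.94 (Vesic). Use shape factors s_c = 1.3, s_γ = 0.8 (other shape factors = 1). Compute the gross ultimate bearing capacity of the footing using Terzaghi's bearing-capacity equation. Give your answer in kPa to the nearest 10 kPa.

q_ult ≈ 430 kPa

Effective surcharge at the founding depth q = γ·D_f = 18.7 × 1.6 = 29.92 kPa.
q_ult = c·N_c·s_c + q·N_q + 0.5·γ·B·N_γ·s_γ
     = 7 × 15.5 × 1.3 + 29.92 × 6.86 + 0.5 × 18.7 × 1.97 × 5.94 × 0.8
     = 141.05 + 205.25 + 87.529 = 433.83 kPa.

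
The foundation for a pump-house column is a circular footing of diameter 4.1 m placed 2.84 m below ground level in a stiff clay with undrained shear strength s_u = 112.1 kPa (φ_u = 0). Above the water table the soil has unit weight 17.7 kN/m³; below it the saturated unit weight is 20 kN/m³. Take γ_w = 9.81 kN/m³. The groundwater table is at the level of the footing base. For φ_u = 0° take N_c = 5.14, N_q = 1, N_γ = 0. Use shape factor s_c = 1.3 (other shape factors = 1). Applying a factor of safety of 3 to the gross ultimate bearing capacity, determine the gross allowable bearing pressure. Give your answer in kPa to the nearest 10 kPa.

q_all ≈ 270 kPa

q = γ·D_f = 17.7 × 2.84 = 50.268 kPa.
c·N_c·s_c = 112.1 × 5.14 × 1.3 = 749.05 kPa
q·N_q = 50.268 × 1 = 50.268 kPa
q_ult = 749.05 + 50.268 = 799.32 kPa.
q_all = q_ult / FS = 799.32 / 3 = 266.44 kPa.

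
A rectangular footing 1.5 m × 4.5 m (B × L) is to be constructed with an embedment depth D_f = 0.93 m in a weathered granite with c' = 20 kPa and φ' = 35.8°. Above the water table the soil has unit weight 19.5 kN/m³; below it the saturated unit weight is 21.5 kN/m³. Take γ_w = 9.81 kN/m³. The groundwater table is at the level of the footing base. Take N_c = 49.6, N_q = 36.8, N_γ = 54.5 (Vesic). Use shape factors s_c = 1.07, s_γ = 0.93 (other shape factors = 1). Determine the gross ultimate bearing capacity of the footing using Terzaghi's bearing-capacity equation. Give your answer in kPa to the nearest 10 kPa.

Overburden at base level: q = 19.5 × 0.93 = 18.135 kPa.
Below the base the soil is submerged, so the ½γBN_γ term uses γ' = 21.5 − 9.81 = 11.69 kN/m³.
Cohesion term c·N_c·s_c = 20 × 49.6 × 1.07 = 1061.4 kPa; surcharge term q·N_q = 18.135 × 36.8 = 667.37 kPa; self-weight term 0.5·γ·B·N_γ·s_γ = 0.5 × 11.69 × 1.5 × 54.5 × 0.93 = 444.38 kPa.
q_ult = 1061.4 + 667.37 + 444.38 = 2173.2 kPa.

q_ult ≈ 2170 kPa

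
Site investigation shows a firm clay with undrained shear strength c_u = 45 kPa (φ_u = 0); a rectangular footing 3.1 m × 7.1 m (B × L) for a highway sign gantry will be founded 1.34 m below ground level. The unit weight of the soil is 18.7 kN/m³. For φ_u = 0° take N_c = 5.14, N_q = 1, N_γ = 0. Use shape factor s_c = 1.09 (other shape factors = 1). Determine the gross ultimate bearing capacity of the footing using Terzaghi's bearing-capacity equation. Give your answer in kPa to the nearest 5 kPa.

q_ult ≈ 275 kPa

q = γ·D_f = 18.7 × 1.34 = 25.058 kPa.
c·N_c·s_c = 45 × 5.14 × 1.09 = 252.12 kPa
q·N_q = 25.058 × 1 = 25.058 kPa
q_ult = 252.12 + 25.058 = 277.18 kPa.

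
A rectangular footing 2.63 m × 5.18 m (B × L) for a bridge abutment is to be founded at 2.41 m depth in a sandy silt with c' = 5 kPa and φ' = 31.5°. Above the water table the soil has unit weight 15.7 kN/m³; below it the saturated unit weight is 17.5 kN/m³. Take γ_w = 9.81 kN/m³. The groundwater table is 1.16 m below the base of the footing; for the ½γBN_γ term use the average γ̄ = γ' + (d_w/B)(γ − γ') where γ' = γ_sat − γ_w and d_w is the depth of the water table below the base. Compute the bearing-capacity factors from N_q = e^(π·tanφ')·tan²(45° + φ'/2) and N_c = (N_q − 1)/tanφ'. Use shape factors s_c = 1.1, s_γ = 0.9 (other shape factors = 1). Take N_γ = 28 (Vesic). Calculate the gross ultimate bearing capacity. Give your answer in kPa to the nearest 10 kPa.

tan31.5° = 0.6128, so N_q = e^(π×0.6128)·tan²(60.75°) = 6.856 × 3.188 = 21.86.
N_c = (21.86 − 1)/tan31.5° = 34.04.
q = γ·D_f = 15.7 × 2.41 = 37.837 kPa.
γ' = 7.69 kN/m³; averaging over the depth B below the base, γ̄ = γ' + (d_w/B)(γ − γ') = 11.223 kN/m³.
c·N_c·s_c = 5 × 34.042 × 1.1 = 187.23 kPa
q·N_q = 37.837 × 21.861 = 827.16 kPa
0.5·γ·B·N_γ·s_γ = 0.5 × 11.223 × 2.63 × 28 × 0.9 = 371.91 kPa
q_ult = 187.23 + 827.16 + 371.91 = 1386.3 kPa.

q_ult ≈ 1390 kPa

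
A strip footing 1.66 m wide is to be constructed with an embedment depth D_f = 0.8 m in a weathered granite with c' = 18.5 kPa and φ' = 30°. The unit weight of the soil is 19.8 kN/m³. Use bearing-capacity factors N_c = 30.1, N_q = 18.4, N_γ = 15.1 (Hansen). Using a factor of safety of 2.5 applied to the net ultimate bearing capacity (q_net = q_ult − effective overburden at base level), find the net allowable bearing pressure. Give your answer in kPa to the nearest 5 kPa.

Effective surcharge at the founding depth q = γ·D_f = 19.8 × 0.8 = 15.84 kPa.
q_ult = c·N_c + q·N_q + 0.5·γ·B·N_γ
     = 18.5 × 30.1 + 15.84 × 18.4 + 0.5 × 19.8 × 1.66 × 15.1
     = 556.85 + 291.46 + 248.15 = 1096.5 kPa.
Net ultimate: q_net = 1096.5 − 15.84 = 1080.6 kPa.
q_all(net) = 1080.6 / 2.5 = 432.25 kPa.

q_all(net) ≈ 430 kPa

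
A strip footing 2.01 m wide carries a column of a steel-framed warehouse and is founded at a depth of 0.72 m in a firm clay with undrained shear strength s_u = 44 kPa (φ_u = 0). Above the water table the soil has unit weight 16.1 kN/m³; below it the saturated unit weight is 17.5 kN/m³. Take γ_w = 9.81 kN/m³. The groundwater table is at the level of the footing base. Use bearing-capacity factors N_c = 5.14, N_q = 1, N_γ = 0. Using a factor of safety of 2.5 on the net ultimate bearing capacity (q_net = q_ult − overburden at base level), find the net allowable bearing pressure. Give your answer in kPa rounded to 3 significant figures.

Effective surcharge at the founding depth q = γ·D_f = 16.1 × 0.72 = 11.592 kPa.
q_ult = c·N_c + q·N_q
     = 44 × 5.14 + 11.592 × 1
     = 226.16 + 11.592 = 237.75 kPa.
q_net = 237.75 − 11.592 = 226.16 kPa.
q_all(net) = 226.16 / 2.5 = 90.464 kPa.

q_all(net) ≈ 90.5 kPa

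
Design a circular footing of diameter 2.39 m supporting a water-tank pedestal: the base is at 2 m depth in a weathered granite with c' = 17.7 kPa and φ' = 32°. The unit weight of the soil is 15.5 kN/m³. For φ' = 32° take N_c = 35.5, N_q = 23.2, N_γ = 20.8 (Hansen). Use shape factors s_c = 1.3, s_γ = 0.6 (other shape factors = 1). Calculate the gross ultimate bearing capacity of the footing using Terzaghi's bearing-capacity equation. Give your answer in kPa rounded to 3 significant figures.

q_ult ≈ 1770 kPa

Effective surcharge at the founding depth q = γ·D_f = 15.5 × 2 = 31 kPa.
q_ult = c·N_c·s_c + q·N_q + 0.5·γ·B·N_γ·s_γ
     = 17.7 × 35.5 × 1.3 + 31 × 23.2 + 0.5 × 15.5 × 2.39 × 20.8 × 0.6
     = 816.86 + 719.2 + 231.16 = 1767.2 kPa.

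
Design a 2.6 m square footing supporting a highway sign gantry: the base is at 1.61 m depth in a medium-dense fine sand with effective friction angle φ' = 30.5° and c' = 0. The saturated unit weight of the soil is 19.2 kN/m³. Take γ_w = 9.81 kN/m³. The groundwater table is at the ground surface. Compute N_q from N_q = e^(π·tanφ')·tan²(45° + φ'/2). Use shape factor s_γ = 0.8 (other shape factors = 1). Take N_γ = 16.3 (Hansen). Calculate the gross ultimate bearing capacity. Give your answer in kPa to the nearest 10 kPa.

q_ult ≈ 450 kPa

tan30.5° = 0.589, so N_q = e^(π×0.589)·tan²(60.25°) = 6.363 × 3.061 = 19.48.
Water table at ground surface, so effective unit weight γ' = 19.2 − 9.81 = 9.39 kN/m³ is used throughout; overburden q = 9.39 × 1.61 = 15.118 kPa; the same γ' applies in the ½γBN_γ term.
Surcharge term q·N_q = 15.118 × 19.479 = 294.49 kPa; self-weight term 0.5·γ·B·N_γ·s_γ = 0.5 × 9.39 × 2.6 × 16.3 × 0.8 = 159.18 kPa.
q_ult = 294.49 + 159.18 = 453.67 kPa.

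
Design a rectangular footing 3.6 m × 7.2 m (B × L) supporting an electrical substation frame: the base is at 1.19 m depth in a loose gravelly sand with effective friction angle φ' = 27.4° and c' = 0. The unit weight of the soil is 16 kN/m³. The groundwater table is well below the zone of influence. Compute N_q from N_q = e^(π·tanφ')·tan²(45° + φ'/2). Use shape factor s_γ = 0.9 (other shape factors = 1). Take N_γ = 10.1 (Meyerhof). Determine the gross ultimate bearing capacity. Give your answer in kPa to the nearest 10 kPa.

q_ult ≈ 520 kPa

tan27.4° = 0.5184, so N_q = e^(π×0.5184)·tan²(58.7°) = 5.096 × 2.705 = 13.78.
Effective surcharge at the founding depth q = γ·D_f = 16 × 1.19 = 19.04 kPa.
q_ult = q·N_q + 0.5·γ·B·N_γ·s_γ
     = 19.04 × 13.785 + 0.5 × 16 × 3.6 × 10.1 × 0.9
     = 262.47 + 261.79 = 524.26 kPa.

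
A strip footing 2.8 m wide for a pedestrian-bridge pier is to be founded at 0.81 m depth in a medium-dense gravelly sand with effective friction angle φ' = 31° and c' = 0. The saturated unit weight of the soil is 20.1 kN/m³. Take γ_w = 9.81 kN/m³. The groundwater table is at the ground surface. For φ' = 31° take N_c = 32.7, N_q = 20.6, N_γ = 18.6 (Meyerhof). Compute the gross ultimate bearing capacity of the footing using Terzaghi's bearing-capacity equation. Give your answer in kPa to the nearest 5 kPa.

q_ult ≈ 440 kPa

With the water table at the surface the whole profile is submerged: γ' = 20.1 − 9.81 = 10.29 kN/m³, so q = γ'·D_f = 8.3349 kPa; the same γ' applies in the ½γBN_γ term.
q_ult = q·N_q + 0.5·γ·B·N_γ
     = 8.3349 × 20.6 + 0.5 × 10.29 × 2.8 × 18.6
     = 171.7 + 267.95 = 439.65 kPa.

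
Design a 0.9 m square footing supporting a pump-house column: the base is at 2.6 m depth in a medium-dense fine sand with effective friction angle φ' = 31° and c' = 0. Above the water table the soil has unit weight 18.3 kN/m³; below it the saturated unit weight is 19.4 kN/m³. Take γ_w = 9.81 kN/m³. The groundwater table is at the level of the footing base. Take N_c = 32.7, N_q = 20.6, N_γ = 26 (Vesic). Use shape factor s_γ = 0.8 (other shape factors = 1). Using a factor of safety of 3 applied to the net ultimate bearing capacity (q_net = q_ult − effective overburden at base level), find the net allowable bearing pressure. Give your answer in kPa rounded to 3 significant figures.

Effective surcharge at the founding depth q = γ·D_f = 18.3 × 2.6 = 47.58 kPa.
The water table coincides with the base, so in the self-weight term γ → γ' = 9.59 kN/m³.
q_ult = q·N_q + 0.5·γ·B·N_γ·s_γ
     = 47.58 × 20.6 + 0.5 × 9.59 × 0.9 × 26 × 0.8
     = 980.15 + 89.762 = 1069.9 kPa.
Net ultimate: q_net = 1069.9 − 47.58 = 1022.3 kPa.
q_all(net) = 1022.3 / 3 = 340.78 kPa.

q_all(net) ≈ 341 kPa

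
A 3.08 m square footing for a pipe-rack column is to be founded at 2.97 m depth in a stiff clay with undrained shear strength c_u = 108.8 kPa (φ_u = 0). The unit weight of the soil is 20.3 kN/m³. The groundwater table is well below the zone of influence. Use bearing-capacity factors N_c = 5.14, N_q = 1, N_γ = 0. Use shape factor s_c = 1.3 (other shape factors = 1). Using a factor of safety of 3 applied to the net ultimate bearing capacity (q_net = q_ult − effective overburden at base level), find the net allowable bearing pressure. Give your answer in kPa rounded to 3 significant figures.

q = γ·D_f = 20.3 × 2.97 = 60.291 kPa.
c·N_c·s_c = 108.8 × 5.14 × 1.3 = 727 kPa
q·N_q = 60.291 × 1 = 60.291 kPa
q_ult = 727 + 60.291 = 787.29 kPa.
Net ultimate: q_net = 787.29 − 60.291 = 727 kPa.
q_all(net) = 727 / 3 = 242.33 kPa.

q_all(net) ≈ 242 kPa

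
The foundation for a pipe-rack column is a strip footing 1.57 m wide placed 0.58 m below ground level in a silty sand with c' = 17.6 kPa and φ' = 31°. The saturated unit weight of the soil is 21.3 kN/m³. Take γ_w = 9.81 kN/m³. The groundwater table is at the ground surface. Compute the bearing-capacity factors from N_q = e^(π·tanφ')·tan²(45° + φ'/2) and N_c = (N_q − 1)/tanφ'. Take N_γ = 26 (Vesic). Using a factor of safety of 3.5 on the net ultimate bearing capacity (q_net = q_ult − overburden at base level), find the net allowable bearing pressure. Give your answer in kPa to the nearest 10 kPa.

N_q = e^(π·tan31°)·tan²(60.5°) = 20.63; N_c = (N_q − 1)/tanφ' = 32.67.
γ' = 21.3 − 9.81 = 11.49 kN/m³ (submerged throughout). q = 11.49 × 0.58 = 6.6642 kPa; the same γ' applies in the ½γBN_γ term.
c·N_c = 17.6 × 32.671 = 575.01 kPa
q·N_q = 6.6642 × 20.631 = 137.49 kPa
0.5·γ·B·N_γ = 0.5 × 11.49 × 1.57 × 26 = 234.51 kPa
q_ult = 575.01 + 137.49 + 234.51 = 947.01 kPa.
q_net = 947.01 − 6.6642 = 940.35 kPa.
q_all(net) = 940.35 / 3.5 = 268.67 kPa.

q_all(net) ≈ 270 kPa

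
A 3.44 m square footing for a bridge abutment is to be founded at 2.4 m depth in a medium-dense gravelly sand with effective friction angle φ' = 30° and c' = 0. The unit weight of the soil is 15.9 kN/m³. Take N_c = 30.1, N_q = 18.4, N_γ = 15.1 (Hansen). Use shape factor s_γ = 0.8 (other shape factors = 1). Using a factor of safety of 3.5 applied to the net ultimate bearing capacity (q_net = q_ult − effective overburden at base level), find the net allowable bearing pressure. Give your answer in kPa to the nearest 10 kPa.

q_all(net) ≈ 280 kPa

Overburden at base level: q = 15.9 × 2.4 = 38.16 kPa.
Surcharge term q·N_q = 38.16 × 18.4 = 702.14 kPa; self-weight term 0.5·γ·B·N_γ·s_γ = 0.5 × 15.9 × 3.44 × 15.1 × 0.8 = 330.36 kPa.
q_ult = 702.14 + 330.36 = 1032.5 kPa.
Net ultimate: q_net = 1032.5 − 38.16 = 994.35 kPa.
q_all(net) = 994.35 / 3.5 = 284.1 kPa.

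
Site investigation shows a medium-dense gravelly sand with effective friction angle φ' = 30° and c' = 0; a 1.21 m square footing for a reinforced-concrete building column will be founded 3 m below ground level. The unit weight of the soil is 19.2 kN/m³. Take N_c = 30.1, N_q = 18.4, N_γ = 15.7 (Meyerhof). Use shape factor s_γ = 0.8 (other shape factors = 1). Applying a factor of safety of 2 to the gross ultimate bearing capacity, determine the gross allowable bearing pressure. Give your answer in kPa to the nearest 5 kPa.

q = γ·D_f = 19.2 × 3 = 57.6 kPa.
q·N_q = 57.6 × 18.4 = 1059.8 kPa
0.5·γ·B·N_γ·s_γ = 0.5 × 19.2 × 1.21 × 15.7 × 0.8 = 145.9 kPa
q_ult = 1059.8 + 145.9 = 1205.7 kPa.
q_all = q_ult / FS = 1205.7 / 2 = 602.87 kPa.

q_all ≈ 605 kPa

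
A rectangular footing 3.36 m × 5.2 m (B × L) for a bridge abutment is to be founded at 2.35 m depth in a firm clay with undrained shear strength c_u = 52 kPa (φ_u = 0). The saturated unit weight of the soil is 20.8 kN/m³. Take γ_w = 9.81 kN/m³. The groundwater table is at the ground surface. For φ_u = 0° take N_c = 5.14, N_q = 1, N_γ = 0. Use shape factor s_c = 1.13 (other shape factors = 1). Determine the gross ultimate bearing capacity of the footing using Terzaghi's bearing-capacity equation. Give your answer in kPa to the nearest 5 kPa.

With the water table at the surface the whole profile is submerged: γ' = 20.8 − 9.81 = 10.99 kN/m³, so q = γ'·D_f = 25.827 kPa.
q_ult = c·N_c·s_c + q·N_q
     = 52 × 5.14 × 1.13 + 25.827 × 1
     = 302.03 + 25.827 = 327.85 kPa.

q_ult ≈ 330 kPa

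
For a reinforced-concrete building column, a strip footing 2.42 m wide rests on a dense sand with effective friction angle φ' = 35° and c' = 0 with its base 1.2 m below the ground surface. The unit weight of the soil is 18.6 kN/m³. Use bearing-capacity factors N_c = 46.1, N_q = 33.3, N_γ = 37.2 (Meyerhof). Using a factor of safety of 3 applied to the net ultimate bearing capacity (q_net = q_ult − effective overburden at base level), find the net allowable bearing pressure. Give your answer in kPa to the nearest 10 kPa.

Effective surcharge at the founding depth q = γ·D_f = 18.6 × 1.2 = 22.32 kPa.
q_ult = q·N_q + 0.5·γ·B·N_γ
     = 22.32 × 33.3 + 0.5 × 18.6 × 2.42 × 37.2
     = 743.26 + 837.22 = 1580.5 kPa.
Net ultimate: q_net = 1580.5 − 22.32 = 1558.2 kPa.
q_all(net) = 1558.2 / 3 = 519.39 kPa.

q_all(net) ≈ 520 kPa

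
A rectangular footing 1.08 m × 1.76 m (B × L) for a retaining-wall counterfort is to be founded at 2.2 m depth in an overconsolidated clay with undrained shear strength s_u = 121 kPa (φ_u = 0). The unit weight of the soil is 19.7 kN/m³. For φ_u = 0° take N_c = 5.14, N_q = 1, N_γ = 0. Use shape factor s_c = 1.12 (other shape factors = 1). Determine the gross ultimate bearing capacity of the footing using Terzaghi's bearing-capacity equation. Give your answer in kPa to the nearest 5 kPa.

q_ult ≈ 740 kPa

q = γ·D_f = 19.7 × 2.2 = 43.34 kPa.
c·N_c·s_c = 121 × 5.14 × 1.12 = 696.57 kPa
q·N_q = 43.34 × 1 = 43.34 kPa
q_ult = 696.57 + 43.34 = 739.91 kPa.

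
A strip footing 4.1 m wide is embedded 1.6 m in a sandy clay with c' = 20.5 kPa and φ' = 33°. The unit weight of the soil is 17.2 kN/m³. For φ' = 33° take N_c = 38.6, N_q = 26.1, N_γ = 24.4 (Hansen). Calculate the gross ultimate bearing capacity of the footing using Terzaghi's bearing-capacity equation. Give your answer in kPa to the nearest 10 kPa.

Effective surcharge at the founding depth q = γ·D_f = 17.2 × 1.6 = 27.52 kPa.
q_ult = c·N_c + q·N_q + 0.5·γ·B·N_γ
     = 20.5 × 38.6 + 27.52 × 26.1 + 0.5 × 17.2 × 4.1 × 24.4
     = 791.3 + 718.27 + 860.34 = 2369.9 kPa.

q_ult ≈ 2370 kPa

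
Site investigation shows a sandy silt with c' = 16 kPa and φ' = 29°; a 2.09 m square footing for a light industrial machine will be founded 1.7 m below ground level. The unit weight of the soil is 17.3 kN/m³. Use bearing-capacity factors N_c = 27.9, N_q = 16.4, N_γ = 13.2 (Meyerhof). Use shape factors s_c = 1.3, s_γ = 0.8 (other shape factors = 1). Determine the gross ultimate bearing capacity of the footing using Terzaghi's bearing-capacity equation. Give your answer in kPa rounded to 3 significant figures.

Effective surcharge at the founding depth q = γ·D_f = 17.3 × 1.7 = 29.41 kPa.
q_ult = c·N_c·s_c + q·N_q + 0.5·γ·B·N_γ·s_γ
     = 16 × 27.9 × 1.3 + 29.41 × 16.4 + 0.5 × 17.3 × 2.09 × 13.2 × 0.8
     = 580.32 + 482.32 + 190.91 = 1253.6 kPa.

q_ult ≈ 1250 kPa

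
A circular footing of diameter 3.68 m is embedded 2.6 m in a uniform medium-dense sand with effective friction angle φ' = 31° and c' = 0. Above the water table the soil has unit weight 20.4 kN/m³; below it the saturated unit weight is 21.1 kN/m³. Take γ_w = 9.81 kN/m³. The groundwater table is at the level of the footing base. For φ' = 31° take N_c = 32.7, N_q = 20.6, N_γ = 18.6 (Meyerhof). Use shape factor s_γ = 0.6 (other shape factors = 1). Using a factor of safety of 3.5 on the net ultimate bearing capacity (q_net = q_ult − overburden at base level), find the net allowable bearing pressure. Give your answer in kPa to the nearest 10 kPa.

q = γ·D_f = 20.4 × 2.6 = 53.04 kPa.
For the ½γBN_γ term take γ' = 21.1 − 9.81 = 11.29 kN/m³ (soil below base is submerged).
q·N_q = 53.04 × 20.6 = 1092.6 kPa
0.5·γ·B·N_γ·s_γ = 0.5 × 11.29 × 3.68 × 18.6 × 0.6 = 231.83 kPa
q_ult = 1092.6 + 231.83 = 1324.5 kPa.
q_net = 1324.5 − 53.04 = 1271.4 kPa.
q_all(net) = 1271.4 / 3.5 = 363.26 kPa.

q_all(net) ≈ 360 kPa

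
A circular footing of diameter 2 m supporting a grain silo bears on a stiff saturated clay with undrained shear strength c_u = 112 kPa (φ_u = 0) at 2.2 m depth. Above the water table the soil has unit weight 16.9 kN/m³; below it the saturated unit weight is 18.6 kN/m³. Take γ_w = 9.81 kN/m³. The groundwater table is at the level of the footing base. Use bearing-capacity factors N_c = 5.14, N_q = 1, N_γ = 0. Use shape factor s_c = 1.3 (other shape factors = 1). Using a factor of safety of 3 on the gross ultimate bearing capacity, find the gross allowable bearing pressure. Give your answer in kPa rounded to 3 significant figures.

Overburden at base level: q = 16.9 × 2.2 = 37.18 kPa.
Cohesion term c·N_c·s_c = 112 × 5.14 × 1.3 = 748.38 kPa; surcharge term q·N_q = 37.18 × 1 = 37.18 kPa.
q_ult = 748.38 + 37.18 = 785.56 kPa.
q_all = 785.56 / 3 = 261.85 kPa.

q_all ≈ 262 kPa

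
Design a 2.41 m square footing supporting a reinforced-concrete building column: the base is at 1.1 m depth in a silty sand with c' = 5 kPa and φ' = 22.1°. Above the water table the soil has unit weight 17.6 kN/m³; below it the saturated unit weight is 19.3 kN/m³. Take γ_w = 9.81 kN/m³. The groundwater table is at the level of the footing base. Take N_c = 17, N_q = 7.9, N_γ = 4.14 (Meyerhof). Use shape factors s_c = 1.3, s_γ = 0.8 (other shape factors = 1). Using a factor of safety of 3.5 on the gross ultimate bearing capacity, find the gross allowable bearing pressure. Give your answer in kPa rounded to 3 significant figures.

q_all ≈ 86.1 kPa

Effective surcharge at the founding depth q = γ·D_f = 17.6 × 1.1 = 19.36 kPa.
The water table coincides with the base, so in the self-weight term γ → γ' = 9.49 kN/m³.
q_ult = c·N_c·s_c + q·N_q + 0.5·γ·B·N_γ·s_γ
     = 5 × 17 × 1.3 + 19.36 × 7.9 + 0.5 × 9.49 × 2.41 × 4.14 × 0.8
     = 110.5 + 152.94 + 37.874 = 301.32 kPa.
q_all = 301.32 / 3.5 = 86.091 kPa.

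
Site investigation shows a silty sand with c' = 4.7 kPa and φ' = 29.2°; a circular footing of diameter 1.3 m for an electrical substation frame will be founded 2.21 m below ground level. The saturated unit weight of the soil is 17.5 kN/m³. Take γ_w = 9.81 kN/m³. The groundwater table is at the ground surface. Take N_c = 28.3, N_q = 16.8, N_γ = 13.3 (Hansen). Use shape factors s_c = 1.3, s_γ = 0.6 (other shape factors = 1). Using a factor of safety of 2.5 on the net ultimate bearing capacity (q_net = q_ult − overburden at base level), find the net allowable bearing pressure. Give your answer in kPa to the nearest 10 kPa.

Water table at ground surface, so effective unit weight γ' = 17.5 − 9.81 = 7.69 kN/m³ is used throughout; overburden q = 7.69 × 2.21 = 16.995 kPa; the same γ' applies in the ½γBN_γ term.
Cohesion term c·N_c·s_c = 4.7 × 28.3 × 1.3 = 172.91 kPa; surcharge term q·N_q = 16.995 × 16.8 = 285.51 kPa; self-weight term 0.5·γ·B·N_γ·s_γ = 0.5 × 7.69 × 1.3 × 13.3 × 0.6 = 39.888 kPa.
q_ult = 172.91 + 285.51 + 39.888 = 498.32 kPa.
q_net = 498.32 − 16.995 = 481.32 kPa.
q_all(net) = 481.32 / 2.5 = 192.53 kPa.

q_all(net) ≈ 190 kPa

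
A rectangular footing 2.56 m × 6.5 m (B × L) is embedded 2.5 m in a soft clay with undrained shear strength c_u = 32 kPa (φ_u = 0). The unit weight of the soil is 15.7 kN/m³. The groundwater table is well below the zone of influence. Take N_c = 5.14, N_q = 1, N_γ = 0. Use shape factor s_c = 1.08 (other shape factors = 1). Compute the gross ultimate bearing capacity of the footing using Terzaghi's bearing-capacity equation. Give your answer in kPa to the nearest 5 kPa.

Effective surcharge at the founding depth q = γ·D_f = 15.7 × 2.5 = 39.25 kPa.
q_ult = c·N_c·s_c + q·N_q
     = 32 × 5.14 × 1.08 + 39.25 × 1
     = 177.64 + 39.25 = 216.89 kPa.

q_ult ≈ 215 kPa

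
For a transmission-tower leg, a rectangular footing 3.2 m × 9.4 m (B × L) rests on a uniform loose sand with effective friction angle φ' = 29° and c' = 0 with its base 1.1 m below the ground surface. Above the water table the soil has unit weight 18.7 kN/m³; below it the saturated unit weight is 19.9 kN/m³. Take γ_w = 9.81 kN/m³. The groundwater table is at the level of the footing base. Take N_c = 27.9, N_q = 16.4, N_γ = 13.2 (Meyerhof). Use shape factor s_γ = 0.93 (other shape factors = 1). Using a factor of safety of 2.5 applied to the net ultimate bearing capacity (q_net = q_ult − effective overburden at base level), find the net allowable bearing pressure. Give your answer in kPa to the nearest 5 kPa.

q_all(net) ≈ 205 kPa

Overburden at base level: q = 18.7 × 1.1 = 20.57 kPa.
Below the base the soil is submerged, so the ½γBN_γ term uses γ' = 19.9 − 9.81 = 10.09 kN/m³.
Surcharge term q·N_q = 20.57 × 16.4 = 337.35 kPa; self-weight term 0.5·γ·B·N_γ·s_γ = 0.5 × 10.09 × 3.2 × 13.2 × 0.93 = 198.18 kPa.
q_ult = 337.35 + 198.18 = 535.53 kPa.
Net ultimate: q_net = 535.53 − 20.57 = 514.96 kPa.
q_all(net) = 514.96 / 2.5 = 205.98 kPa.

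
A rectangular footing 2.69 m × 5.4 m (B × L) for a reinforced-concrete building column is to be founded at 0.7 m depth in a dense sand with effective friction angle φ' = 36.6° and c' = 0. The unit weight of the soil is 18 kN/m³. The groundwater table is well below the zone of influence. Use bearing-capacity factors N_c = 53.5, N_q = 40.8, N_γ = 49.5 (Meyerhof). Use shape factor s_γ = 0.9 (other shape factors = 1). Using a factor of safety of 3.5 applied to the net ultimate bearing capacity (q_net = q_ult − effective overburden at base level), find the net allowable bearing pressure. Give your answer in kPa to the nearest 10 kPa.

q = γ·D_f = 18 × 0.7 = 12.6 kPa.
q·N_q = 12.6 × 40.8 = 514.08 kPa
0.5·γ·B·N_γ·s_γ = 0.5 × 18 × 2.69 × 49.5 × 0.9 = 1078.6 kPa
q_ult = 514.08 + 1078.6 = 1592.6 kPa.
Net ultimate: q_net = 1592.6 − 12.6 = 1580 kPa.
q_all(net) = 1580 / 3.5 = 451.44 kPa.

q_all(net) ≈ 450 kPa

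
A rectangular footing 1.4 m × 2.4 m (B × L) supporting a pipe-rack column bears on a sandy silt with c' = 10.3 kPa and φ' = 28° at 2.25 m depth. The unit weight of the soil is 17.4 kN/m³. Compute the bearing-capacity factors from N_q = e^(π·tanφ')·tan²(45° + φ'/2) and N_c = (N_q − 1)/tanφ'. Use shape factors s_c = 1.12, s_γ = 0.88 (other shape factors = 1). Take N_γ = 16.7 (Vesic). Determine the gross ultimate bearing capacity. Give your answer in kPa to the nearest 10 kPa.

tan28° = 0.5317, so N_q = e^(π×0.5317)·tan²(59°) = 5.314 × 2.77 = 14.72.
N_c = (14.72 − 1)/tan28° = 25.8.
Effective surcharge at the founding depth q = γ·D_f = 17.4 × 2.25 = 39.15 kPa.
q_ult = c·N_c·s_c + q·N_q + 0.5·γ·B·N_γ·s_γ
     = 10.3 × 25.803 × 1.12 + 39.15 × 14.72 + 0.5 × 17.4 × 1.4 × 16.7 × 0.88
     = 297.67 + 576.28 + 179 = 1052.9 kPa.

q_ult ≈ 1050 kPa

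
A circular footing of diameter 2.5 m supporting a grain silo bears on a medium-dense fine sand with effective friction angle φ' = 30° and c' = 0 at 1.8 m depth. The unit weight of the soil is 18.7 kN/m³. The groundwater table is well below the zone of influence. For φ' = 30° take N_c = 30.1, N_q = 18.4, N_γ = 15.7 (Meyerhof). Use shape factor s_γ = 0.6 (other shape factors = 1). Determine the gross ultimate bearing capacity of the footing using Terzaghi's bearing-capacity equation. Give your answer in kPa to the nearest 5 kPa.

q_ult ≈ 840 kPa

Overburden at base level: q = 18.7 × 1.8 = 33.66 kPa.
Surcharge term q·N_q = 33.66 × 18.4 = 619.34 kPa; self-weight term 0.5·γ·B·N_γ·s_γ = 0.5 × 18.7 × 2.5 × 15.7 × 0.6 = 220.19 kPa.
q_ult = 619.34 + 220.19 = 839.54 kPa.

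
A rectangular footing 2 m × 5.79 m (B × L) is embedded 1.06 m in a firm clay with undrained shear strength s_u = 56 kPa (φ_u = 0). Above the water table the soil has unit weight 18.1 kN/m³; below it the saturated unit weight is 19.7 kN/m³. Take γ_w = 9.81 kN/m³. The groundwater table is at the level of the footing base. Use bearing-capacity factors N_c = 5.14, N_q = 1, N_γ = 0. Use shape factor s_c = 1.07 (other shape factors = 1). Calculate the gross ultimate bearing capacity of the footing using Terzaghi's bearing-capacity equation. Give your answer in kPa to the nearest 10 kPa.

q = γ·D_f = 18.1 × 1.06 = 19.186 kPa.
c·N_c·s_c = 56 × 5.14 × 1.07 = 307.99 kPa
q·N_q = 19.186 × 1 = 19.186 kPa
q_ult = 307.99 + 19.186 = 327.17 kPa.

q_ult ≈ 330 kPa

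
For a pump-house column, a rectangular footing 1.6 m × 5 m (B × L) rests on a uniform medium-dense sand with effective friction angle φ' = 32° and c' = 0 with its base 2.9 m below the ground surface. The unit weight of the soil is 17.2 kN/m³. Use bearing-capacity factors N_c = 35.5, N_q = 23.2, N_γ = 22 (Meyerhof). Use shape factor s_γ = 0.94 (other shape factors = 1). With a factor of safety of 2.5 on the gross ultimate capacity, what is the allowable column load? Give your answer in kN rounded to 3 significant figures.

Overburden at base level: q = 17.2 × 2.9 = 49.88 kPa.
Surcharge term q·N_q = 49.88 × 23.2 = 1157.2 kPa; self-weight term 0.5·γ·B·N_γ·s_γ = 0.5 × 17.2 × 1.6 × 22 × 0.94 = 284.56 kPa.
q_ult = 1157.2 + 284.56 = 1441.8 kPa.
Gross allowable pressure q_all = 1441.8 / 2.5 = 576.71 kPa.
Footing area = 8 m², so allowable column load = 576.71 × 8 = 4613.7 kN.

P_all ≈ 4610 kN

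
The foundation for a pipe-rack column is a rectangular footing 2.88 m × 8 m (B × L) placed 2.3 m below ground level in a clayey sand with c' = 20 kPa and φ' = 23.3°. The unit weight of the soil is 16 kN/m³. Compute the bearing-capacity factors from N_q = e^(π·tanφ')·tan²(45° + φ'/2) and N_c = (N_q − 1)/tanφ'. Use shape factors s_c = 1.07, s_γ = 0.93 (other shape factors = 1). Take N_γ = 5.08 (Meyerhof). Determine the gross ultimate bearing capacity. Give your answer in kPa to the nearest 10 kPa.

q_ult ≈ 830 kPa

tan23.3° = 0.4307, so N_q = e^(π×0.4307)·tan²(56.65°) = 3.869 × 2.309 = 8.93.
N_c = (8.93 − 1)/tan23.3° = 18.42.
q = γ·D_f = 16 × 2.3 = 36.8 kPa.
c·N_c·s_c = 20 × 18.419 × 1.07 = 394.17 kPa
q·N_q = 36.8 × 8.9325 = 328.72 kPa
0.5·γ·B·N_γ·s_γ = 0.5 × 16 × 2.88 × 5.08 × 0.93 = 108.85 kPa
q_ult = 394.17 + 328.72 + 108.85 = 831.74 kPa.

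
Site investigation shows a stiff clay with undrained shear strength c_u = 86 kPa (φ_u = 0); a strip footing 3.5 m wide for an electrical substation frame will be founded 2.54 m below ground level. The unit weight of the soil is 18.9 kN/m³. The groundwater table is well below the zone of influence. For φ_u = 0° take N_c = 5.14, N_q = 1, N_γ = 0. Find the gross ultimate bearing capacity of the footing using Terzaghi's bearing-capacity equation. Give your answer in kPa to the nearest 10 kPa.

Overburden at base level: q = 18.9 × 2.54 = 48.006 kPa.
Cohesion term c·N_c = 86 × 5.14 = 442.04 kPa; surcharge term q·N_q = 48.006 × 1 = 48.006 kPa.
q_ult = 442.04 + 48.006 = 490.05 kPa.

q_ult ≈ 490 kPa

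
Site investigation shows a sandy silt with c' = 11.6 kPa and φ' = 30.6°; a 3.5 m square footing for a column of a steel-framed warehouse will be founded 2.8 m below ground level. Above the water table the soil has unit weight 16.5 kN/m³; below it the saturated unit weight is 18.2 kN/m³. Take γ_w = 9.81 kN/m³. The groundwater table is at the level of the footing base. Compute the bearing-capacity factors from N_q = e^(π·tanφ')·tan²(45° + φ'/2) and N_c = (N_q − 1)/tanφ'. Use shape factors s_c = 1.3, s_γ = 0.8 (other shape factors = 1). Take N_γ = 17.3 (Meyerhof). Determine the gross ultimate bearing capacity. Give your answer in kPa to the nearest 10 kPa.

tan30.6° = 0.5914, so N_q = e^(π×0.5914)·tan²(60.3°) = 6.41 × 3.074 = 19.7.
N_c = (19.7 − 1)/tan30.6° = 31.63.
Overburden at base level: q = 16.5 × 2.8 = 46.2 kPa.
Below the base the soil is submerged, so the ½γBN_γ term uses γ' = 18.2 − 9.81 = 8.39 kN/m³.
Cohesion term c·N_c·s_c = 11.6 × 31.626 × 1.3 = 476.92 kPa; surcharge term q·N_q = 46.2 × 19.704 = 910.31 kPa; self-weight term 0.5·γ·B·N_γ·s_γ = 0.5 × 8.39 × 3.5 × 17.3 × 0.8 = 203.21 kPa.
q_ult = 476.92 + 910.31 + 203.21 = 1590.4 kPa.

q_ult ≈ 1590 kPa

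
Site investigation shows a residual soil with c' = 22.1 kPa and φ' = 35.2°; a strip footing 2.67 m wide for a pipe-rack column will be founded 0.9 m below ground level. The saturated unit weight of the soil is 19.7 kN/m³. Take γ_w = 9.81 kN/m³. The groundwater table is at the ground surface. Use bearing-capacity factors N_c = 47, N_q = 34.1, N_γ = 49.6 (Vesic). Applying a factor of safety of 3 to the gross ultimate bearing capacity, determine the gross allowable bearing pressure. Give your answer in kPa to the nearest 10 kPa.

q_all ≈ 670 kPa

γ' = 19.7 − 9.81 = 9.89 kN/m³ (submerged throughout). q = 9.89 × 0.9 = 8.901 kPa; the same γ' applies in the ½γBN_γ term.
c·N_c = 22.1 × 47 = 1038.7 kPa
q·N_q = 8.901 × 34.1 = 303.52 kPa
0.5·γ·B·N_γ = 0.5 × 9.89 × 2.67 × 49.6 = 654.88 kPa
q_ult = 1038.7 + 303.52 + 654.88 = 1997.1 kPa.
q_all = q_ult / FS = 1997.1 / 3 = 665.7 kPa.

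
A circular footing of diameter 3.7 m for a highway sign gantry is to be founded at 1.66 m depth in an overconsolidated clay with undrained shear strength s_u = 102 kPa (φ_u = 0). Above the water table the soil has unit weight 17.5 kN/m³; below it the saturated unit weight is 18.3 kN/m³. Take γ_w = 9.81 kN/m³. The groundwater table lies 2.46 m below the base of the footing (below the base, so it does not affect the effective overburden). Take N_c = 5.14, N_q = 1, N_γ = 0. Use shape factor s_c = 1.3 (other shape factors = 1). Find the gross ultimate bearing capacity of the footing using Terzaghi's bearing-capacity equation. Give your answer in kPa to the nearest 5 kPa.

q_ult ≈ 710 kPa

q = γ·D_f = 17.5 × 1.66 = 29.05 kPa.
c·N_c·s_c = 102 × 5.14 × 1.3 = 681.56 kPa
q·N_q = 29.05 × 1 = 29.05 kPa
q_ult = 681.56 + 29.05 = 710.61 kPa.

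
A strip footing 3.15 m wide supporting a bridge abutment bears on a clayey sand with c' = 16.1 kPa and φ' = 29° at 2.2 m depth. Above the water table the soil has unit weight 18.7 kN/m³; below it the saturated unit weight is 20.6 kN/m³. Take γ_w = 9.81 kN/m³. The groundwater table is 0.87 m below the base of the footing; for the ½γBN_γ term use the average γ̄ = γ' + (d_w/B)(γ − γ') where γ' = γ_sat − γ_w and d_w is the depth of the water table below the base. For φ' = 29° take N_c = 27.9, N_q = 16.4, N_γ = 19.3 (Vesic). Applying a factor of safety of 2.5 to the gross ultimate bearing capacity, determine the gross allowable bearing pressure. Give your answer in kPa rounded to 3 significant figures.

Overburden at base level: q = 18.7 × 2.2 = 41.14 kPa.
The water table is 0.87 m below the base (< B = 3.15 m), so the ½γBN_γ term uses γ̄ = γ' + (d_w/B)(γ − γ') = 10.79 + (0.87/3.15)(18.7 − 10.79) = 12.975 kN/m³.
Cohesion term c·N_c = 16.1 × 27.9 = 449.19 kPa; surcharge term q·N_q = 41.14 × 16.4 = 674.7 kPa; self-weight term 0.5·γ·B·N_γ = 0.5 × 12.975 × 3.15 × 19.3 = 394.4 kPa.
q_ult = 449.19 + 674.7 + 394.4 = 1518.3 kPa.
q_all = q_ult / FS = 1518.3 / 2.5 = 607.31 kPa.

q_all ≈ 607 kPa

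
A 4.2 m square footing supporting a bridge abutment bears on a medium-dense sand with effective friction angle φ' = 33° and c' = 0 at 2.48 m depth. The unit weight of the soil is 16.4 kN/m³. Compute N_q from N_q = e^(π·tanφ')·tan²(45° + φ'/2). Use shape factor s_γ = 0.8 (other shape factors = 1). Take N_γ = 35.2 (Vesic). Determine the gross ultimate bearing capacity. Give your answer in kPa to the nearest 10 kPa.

q_ult ≈ 2030 kPa

tan33° = 0.6494, so N_q = e^(π×0.6494)·tan²(61.5°) = 7.692 × 3.392 = 26.09.
Effective surcharge at the founding depth q = γ·D_f = 16.4 × 2.48 = 40.672 kPa.
q_ult = q·N_q + 0.5·γ·B·N_γ·s_γ
     = 40.672 × 26.092 + 0.5 × 16.4 × 4.2 × 35.2 × 0.8
     = 1061.2 + 969.83 = 2031 kPa.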